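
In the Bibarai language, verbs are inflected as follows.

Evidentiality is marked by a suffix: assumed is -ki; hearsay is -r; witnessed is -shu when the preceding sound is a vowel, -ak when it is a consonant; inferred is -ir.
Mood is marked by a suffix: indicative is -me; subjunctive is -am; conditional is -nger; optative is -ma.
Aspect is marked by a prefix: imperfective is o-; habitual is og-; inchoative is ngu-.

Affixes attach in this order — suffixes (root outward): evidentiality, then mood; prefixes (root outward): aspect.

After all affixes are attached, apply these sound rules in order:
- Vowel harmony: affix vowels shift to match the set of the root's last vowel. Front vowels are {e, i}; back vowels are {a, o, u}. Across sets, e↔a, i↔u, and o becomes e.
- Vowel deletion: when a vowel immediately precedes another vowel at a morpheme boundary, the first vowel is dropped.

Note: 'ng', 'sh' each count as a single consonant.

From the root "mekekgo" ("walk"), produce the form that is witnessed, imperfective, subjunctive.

omekekgosham

Attach evidentiality witnessed -shu (after vowel 'o') → mekekgoshu.
Attach aspect imperfective o- → omekekgoshu.
Attach mood subjunctive -am → omekekgoshuam.
Vowel harmony: no change.
Apply vowel deletion: omekekgoshuam → omekekgosham.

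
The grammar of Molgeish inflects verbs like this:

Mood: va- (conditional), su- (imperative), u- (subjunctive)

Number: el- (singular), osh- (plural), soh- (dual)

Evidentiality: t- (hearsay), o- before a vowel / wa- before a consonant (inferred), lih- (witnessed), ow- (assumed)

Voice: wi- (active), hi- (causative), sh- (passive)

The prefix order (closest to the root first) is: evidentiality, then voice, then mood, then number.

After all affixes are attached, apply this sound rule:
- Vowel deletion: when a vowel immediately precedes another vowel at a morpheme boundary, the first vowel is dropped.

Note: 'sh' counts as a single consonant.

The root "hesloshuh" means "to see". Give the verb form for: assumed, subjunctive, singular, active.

Attach evidentiality assumed ow- → owhesloshuh.
Attach voice active wi- → wiowhesloshuh.
Attach mood subjunctive u- → uwiowhesloshuh.
Attach number singular el- → eluwiowhesloshuh.
Apply vowel deletion: eluwiowhesloshuh → eluwowhesloshuh.

eluwowhesloshuh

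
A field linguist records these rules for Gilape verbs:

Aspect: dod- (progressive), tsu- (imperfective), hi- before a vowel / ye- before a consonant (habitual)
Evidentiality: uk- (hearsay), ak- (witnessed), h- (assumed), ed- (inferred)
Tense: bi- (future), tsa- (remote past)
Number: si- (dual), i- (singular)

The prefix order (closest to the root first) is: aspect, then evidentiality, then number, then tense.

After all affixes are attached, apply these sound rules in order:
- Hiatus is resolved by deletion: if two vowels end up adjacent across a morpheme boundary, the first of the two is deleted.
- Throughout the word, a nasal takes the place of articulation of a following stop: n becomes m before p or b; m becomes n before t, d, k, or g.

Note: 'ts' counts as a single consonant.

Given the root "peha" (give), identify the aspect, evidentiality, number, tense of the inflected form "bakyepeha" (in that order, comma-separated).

habitual, witnessed, singular, future

Segment: bi-i-ak-ye-peha.
aspect: hi/ye- → habitual.
evidentiality: ak- → witnessed.
number: i- → singular.
tense: bi- → future.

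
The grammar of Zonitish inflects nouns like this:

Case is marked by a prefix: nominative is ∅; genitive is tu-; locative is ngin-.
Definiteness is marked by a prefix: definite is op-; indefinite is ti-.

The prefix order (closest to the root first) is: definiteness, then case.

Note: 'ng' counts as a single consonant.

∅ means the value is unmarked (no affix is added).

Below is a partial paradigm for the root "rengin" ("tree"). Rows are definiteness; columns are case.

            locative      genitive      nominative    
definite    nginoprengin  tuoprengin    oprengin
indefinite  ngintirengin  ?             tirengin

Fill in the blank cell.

tutirengin

Attach definiteness indefinite ti- → tirengin.
Attach case genitive tu- → tutirengin.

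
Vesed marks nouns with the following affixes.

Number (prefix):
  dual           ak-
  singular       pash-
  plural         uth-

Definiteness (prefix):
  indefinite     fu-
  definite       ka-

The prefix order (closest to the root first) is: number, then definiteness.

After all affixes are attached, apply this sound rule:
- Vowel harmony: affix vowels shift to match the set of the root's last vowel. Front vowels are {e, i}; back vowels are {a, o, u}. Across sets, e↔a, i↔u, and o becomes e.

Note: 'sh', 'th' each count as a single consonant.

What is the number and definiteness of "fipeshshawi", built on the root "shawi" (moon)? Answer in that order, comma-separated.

Segment: fu-pash-shawi.
number: pash- → singular.
definiteness: fu- → indefinite.

singular, indefinite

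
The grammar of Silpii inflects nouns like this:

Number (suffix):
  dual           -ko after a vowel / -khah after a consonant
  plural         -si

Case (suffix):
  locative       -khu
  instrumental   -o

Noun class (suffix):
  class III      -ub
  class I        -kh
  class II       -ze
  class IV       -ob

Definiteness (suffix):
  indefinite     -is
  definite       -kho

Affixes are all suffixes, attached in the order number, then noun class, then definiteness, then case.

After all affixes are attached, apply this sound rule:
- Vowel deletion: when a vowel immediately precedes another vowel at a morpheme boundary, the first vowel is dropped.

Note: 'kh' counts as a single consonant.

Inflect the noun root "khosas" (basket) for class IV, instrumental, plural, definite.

Attach number plural -si → khosassi.
Attach noun class class IV -ob → khosassiob.
Attach definiteness definite -kho → khosassiobkho.
Attach case instrumental -o → khosassiobkhoo.
Apply vowel deletion: khosassiobkhoo → khosassobkho.

khosassobkho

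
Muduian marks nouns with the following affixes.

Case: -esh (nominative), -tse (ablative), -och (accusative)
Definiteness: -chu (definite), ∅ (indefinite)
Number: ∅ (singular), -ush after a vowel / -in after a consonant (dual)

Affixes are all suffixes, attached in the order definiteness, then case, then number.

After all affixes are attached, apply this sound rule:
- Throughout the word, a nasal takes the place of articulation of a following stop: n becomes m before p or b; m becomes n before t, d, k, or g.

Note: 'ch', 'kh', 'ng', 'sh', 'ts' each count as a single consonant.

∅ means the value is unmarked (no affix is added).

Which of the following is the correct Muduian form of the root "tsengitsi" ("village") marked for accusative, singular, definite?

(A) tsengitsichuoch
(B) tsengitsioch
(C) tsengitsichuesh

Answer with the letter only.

Attach definiteness definite -chu → tsengitsichu.
Attach case accusative -och → tsengitsichuoch.
number = singular: zero marking, form stays tsengitsichuoch.
Nasal assimilation: no change.
So the correct form is tsengitsichuoch, option (A).
(C) tsengitsichuesh is wrong: it uses nominative instead of accusative for case.
(B) tsengitsioch is wrong: it uses indefinite instead of definite for definiteness.

A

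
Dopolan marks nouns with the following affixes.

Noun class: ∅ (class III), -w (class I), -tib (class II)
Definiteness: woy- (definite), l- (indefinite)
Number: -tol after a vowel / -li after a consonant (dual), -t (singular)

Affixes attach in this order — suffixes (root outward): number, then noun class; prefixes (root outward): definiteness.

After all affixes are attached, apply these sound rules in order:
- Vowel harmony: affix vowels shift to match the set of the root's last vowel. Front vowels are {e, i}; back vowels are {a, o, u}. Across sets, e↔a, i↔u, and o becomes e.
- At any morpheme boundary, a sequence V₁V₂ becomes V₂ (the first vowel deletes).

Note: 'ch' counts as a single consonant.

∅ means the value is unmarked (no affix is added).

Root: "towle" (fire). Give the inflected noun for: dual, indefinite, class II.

Attach number dual -tol (after vowel 'e') → towletol.
Attach noun class class II -tib → towletoltib.
Attach definiteness indefinite l- → ltowletoltib.
Apply vowel harmony: ltowletoltib → ltowleteltib.
Vowel deletion: no change.

ltowleteltib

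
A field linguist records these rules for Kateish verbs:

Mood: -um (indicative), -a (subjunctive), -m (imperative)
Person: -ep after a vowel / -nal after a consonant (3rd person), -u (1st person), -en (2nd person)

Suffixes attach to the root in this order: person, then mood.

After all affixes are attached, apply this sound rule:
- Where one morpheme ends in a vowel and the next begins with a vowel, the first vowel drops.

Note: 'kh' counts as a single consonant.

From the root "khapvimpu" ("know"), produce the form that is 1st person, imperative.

Attach person 1st person -u → khapvimpuu.
Attach mood imperative -m → khapvimpuum.
Apply vowel deletion: khapvimpuum → khapvimpum.

khapvimpum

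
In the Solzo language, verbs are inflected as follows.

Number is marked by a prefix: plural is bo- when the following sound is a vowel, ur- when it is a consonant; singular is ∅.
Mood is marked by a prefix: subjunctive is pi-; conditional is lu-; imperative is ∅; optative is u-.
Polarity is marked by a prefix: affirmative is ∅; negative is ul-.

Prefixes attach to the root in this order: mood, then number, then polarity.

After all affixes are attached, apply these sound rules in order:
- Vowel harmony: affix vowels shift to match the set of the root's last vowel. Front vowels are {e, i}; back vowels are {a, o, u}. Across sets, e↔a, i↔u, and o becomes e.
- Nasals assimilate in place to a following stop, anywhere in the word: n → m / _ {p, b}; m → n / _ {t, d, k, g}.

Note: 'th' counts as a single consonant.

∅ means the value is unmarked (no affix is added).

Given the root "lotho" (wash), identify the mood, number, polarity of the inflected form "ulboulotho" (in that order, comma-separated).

optative, plural, negative

Segment: ul-bo-u-lotho.
mood: u- → optative.
number: bo/ur- → plural.
polarity: ul- → negative.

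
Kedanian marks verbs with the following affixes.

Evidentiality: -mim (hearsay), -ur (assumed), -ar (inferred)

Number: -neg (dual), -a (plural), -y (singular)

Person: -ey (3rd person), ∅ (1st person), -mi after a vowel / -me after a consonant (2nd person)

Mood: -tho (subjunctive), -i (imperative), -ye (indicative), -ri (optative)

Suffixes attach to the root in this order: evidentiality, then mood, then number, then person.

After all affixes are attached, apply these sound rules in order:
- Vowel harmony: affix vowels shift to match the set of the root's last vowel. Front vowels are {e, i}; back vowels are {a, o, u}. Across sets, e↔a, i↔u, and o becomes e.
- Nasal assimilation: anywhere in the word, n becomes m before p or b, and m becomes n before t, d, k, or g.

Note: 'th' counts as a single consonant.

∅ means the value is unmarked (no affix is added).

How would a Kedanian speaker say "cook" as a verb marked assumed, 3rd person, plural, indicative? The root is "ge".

Attach evidentiality assumed -ur → geur.
Attach mood indicative -ye → geurye.
Attach number plural -a → geuryea.
Attach person 3rd person -ey → geuryeaey.
Apply vowel harmony: geuryeaey → geiryeeey.
Nasal assimilation: no change.

geiryeeey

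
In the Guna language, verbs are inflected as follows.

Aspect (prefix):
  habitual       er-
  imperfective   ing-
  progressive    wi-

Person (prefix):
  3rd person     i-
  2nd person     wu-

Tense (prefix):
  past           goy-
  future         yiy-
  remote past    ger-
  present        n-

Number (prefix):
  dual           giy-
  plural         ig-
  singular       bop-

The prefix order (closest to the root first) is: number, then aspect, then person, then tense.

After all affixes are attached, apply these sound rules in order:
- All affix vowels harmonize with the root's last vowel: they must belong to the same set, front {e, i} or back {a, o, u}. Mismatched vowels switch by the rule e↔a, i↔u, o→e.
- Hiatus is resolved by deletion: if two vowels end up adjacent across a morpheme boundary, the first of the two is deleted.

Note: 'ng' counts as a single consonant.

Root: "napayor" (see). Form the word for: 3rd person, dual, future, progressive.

Attach number dual giy- → giynapayor.
Attach aspect progressive wi- → wigiynapayor.
Attach person 3rd person i- → iwigiynapayor.
Attach tense future yiy- → yiyiwigiynapayor.
Apply vowel harmony: yiyiwigiynapayor → yuyuwuguynapayor.
Vowel deletion: no change.

yuyuwuguynapayor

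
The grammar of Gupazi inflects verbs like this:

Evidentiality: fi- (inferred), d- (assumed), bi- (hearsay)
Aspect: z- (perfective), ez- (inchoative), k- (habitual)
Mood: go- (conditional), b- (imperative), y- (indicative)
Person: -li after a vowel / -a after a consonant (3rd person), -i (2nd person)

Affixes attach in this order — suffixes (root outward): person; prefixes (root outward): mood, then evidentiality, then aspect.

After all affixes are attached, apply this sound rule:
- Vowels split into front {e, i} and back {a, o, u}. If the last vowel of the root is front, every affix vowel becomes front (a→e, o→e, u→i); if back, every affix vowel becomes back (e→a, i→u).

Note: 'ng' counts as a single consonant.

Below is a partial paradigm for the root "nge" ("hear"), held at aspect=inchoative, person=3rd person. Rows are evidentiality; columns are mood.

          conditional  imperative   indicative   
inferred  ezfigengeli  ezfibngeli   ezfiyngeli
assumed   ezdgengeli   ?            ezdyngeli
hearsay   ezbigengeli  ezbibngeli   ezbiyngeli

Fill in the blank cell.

Attach mood imperative b- → bnge.
Attach evidentiality assumed d- → dbnge.
Attach aspect inchoative ez- → ezdbnge.
Attach person 3rd person -li (after vowel 'e') → ezdbngeli.
Vowel harmony: no change.

ezdbngeli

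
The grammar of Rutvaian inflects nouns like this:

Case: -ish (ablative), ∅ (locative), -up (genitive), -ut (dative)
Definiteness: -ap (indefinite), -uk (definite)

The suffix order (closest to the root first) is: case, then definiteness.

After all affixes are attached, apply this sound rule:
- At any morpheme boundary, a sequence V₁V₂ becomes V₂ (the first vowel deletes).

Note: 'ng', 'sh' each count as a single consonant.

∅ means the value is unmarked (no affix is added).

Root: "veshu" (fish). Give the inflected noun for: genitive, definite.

Attach case genitive -up → veshuup.
Attach definiteness definite -uk → veshuupuk.
Apply vowel deletion: veshuupuk → veshupuk.

veshupuk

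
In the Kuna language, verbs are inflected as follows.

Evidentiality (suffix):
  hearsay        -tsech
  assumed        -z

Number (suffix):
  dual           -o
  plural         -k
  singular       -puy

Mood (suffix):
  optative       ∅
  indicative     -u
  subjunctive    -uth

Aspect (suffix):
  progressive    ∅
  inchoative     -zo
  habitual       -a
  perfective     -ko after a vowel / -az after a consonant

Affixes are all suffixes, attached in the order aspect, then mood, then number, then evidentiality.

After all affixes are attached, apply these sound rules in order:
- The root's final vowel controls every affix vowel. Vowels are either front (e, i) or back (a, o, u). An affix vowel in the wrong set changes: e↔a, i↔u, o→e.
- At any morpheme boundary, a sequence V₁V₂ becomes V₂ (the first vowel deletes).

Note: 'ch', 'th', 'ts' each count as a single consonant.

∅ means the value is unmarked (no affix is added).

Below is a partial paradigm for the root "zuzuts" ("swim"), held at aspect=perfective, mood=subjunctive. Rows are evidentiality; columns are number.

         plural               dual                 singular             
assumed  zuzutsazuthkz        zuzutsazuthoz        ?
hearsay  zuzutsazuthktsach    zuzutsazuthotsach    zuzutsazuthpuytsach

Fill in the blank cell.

zuzutsazuthpuyz

Attach aspect perfective -az (after consonant 'ts') → zuzutsaz.
Attach mood subjunctive -uth → zuzutsazuth.
Attach number singular -puy → zuzutsazuthpuy.
Attach evidentiality assumed -z → zuzutsazuthpuyz.
Vowel harmony: no change.
Vowel deletion: no change.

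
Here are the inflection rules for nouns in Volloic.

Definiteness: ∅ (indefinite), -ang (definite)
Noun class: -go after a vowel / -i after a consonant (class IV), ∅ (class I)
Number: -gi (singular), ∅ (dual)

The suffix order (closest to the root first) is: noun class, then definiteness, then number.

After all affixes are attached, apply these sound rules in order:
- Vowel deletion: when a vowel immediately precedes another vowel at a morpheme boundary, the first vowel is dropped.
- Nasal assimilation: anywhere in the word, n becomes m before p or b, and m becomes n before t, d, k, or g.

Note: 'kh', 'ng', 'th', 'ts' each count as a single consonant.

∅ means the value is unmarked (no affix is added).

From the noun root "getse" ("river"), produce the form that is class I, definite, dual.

noun class = class I: zero marking, form stays getse.
Attach definiteness definite -ang → getseang.
number = dual: zero marking, form stays getseang.
Apply vowel deletion: getseang → getsang.
Nasal assimilation: no change.

getsang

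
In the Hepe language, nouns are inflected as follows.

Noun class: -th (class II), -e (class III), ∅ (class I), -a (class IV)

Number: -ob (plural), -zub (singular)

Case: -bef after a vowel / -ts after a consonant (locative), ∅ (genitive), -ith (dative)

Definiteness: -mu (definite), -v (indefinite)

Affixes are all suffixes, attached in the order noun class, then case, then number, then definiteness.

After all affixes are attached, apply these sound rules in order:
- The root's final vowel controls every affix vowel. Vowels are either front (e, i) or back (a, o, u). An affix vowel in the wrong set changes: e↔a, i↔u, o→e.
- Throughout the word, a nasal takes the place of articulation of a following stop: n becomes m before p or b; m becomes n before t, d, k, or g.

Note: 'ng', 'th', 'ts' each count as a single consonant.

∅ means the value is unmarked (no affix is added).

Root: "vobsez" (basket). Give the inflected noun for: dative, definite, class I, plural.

noun class = class I: zero marking, form stays vobsez.
Attach case dative -ith → vobsezith.
Attach number plural -ob → vobsezithob.
Attach definiteness definite -mu → vobsezithobmu.
Apply vowel harmony: vobsezithobmu → vobsezithebmi.
Nasal assimilation: no change.

vobsezithebmi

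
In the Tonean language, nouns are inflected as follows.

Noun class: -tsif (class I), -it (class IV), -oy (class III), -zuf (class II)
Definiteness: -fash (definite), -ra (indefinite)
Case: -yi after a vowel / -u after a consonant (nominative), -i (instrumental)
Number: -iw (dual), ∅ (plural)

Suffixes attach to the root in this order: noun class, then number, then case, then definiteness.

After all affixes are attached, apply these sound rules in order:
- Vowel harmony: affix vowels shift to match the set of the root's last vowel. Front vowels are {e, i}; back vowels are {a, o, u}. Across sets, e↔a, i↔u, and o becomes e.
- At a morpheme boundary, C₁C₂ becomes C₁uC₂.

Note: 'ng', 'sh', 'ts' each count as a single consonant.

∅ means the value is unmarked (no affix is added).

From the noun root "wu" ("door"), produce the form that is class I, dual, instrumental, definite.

wutsufuwufash

Attach noun class class I -tsif → wutsif.
Attach number dual -iw → wutsifiw.
Attach case instrumental -i → wutsifiwi.
Attach definiteness definite -fash → wutsifiwifash.
Apply vowel harmony: wutsifiwifash → wutsufuwufash.
Epenthesis: no change.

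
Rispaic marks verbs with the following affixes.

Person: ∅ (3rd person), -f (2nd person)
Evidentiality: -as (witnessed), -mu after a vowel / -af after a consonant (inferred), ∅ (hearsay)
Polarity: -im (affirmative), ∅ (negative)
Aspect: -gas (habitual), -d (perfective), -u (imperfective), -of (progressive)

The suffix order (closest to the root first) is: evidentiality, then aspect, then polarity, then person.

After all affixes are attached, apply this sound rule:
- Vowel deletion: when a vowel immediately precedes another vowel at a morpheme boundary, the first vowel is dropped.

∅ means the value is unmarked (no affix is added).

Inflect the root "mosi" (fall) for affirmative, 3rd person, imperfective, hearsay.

mosim

evidentiality = hearsay: zero marking, form stays mosi.
Attach aspect imperfective -u → mosiu.
Attach polarity affirmative -im → mosiuim.
person = 3rd person: zero marking, form stays mosiuim.
Apply vowel deletion: mosiuim → mosim.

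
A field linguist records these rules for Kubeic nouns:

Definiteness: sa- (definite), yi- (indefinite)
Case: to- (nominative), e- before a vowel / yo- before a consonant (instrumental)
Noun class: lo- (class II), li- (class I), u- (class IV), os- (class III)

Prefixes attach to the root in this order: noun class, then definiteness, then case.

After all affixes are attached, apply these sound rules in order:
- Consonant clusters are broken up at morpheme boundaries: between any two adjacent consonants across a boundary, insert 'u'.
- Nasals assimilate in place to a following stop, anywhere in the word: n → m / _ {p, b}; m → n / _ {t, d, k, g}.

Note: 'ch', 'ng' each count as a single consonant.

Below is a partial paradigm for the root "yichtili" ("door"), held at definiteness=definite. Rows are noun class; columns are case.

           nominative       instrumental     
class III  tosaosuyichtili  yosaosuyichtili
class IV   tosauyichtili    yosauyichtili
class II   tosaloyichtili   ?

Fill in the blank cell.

yosaloyichtili

Attach noun class class II lo- → loyichtili.
Attach definiteness definite sa- → saloyichtili.
Attach case instrumental yo- (before consonant 's') → yosaloyichtili.
Epenthesis: no change.
Nasal assimilation: no change.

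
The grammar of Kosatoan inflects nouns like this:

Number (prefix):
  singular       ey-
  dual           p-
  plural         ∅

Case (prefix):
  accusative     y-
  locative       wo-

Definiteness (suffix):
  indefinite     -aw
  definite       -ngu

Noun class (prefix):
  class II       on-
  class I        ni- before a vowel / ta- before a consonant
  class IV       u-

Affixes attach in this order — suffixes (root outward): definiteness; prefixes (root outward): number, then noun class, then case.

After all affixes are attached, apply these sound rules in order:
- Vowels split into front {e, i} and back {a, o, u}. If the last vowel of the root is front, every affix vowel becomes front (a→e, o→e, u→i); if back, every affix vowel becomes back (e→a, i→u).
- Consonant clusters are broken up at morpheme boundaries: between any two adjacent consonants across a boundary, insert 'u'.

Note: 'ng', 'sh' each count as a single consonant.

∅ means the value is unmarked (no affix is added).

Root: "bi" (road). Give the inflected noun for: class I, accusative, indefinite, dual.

yutepubiew

Attach number dual p- → pbi.
Attach noun class class I ta- (before consonant 'p') → tapbi.
Attach definiteness indefinite -aw → tapbiaw.
Attach case accusative y- → ytapbiaw.
Apply vowel harmony: ytapbiaw → ytepbiew.
Apply epenthesis: ytepbiew → yutepubiew.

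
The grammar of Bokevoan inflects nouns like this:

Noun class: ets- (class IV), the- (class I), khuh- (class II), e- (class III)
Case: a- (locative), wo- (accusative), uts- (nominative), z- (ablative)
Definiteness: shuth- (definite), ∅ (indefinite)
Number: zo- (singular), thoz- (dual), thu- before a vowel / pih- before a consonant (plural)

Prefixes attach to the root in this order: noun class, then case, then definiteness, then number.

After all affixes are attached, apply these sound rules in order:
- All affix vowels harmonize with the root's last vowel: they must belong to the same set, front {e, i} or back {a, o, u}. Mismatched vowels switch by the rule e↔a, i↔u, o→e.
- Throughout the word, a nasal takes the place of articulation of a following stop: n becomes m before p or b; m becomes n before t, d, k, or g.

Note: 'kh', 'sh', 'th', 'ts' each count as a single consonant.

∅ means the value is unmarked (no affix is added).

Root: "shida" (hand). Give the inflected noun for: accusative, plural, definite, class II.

puhshuthwokhuhshida

Attach noun class class II khuh- → khuhshida.
Attach case accusative wo- → wokhuhshida.
Attach definiteness definite shuth- → shuthwokhuhshida.
Attach number plural pih- (before consonant 'sh') → pihshuthwokhuhshida.
Apply vowel harmony: pihshuthwokhuhshida → puhshuthwokhuhshida.
Nasal assimilation: no change.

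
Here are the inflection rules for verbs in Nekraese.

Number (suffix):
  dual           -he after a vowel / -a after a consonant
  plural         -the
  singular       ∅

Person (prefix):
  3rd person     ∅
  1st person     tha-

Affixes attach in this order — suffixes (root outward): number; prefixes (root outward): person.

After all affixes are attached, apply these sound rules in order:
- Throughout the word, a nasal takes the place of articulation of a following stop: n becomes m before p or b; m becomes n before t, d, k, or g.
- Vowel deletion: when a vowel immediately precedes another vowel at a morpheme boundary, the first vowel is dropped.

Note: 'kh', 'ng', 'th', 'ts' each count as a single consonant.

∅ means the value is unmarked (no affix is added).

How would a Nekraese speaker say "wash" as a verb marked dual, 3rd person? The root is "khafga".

person = 3rd person: zero marking, form stays khafga.
Attach number dual -he (after vowel 'a') → khafgahe.
Nasal assimilation: no change.
Vowel deletion: no change.

khafgahe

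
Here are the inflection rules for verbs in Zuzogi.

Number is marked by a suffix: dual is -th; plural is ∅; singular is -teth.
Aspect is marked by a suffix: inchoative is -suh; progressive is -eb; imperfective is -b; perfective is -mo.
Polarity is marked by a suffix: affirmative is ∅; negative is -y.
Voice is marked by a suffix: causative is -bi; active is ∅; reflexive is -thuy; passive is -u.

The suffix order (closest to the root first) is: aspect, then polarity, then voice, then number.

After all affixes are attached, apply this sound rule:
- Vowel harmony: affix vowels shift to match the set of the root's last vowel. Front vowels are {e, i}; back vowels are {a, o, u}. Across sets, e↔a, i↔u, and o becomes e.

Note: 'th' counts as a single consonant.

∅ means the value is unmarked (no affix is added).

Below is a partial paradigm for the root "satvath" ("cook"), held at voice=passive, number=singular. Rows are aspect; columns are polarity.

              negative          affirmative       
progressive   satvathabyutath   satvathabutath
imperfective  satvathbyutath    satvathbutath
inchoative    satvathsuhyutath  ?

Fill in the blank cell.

satvathsuhutath

Attach aspect inchoative -suh → satvathsuh.
polarity = affirmative: zero marking, form stays satvathsuh.
Attach voice passive -u → satvathsuhu.
Attach number singular -teth → satvathsuhuteth.
Apply vowel harmony: satvathsuhuteth → satvathsuhutath.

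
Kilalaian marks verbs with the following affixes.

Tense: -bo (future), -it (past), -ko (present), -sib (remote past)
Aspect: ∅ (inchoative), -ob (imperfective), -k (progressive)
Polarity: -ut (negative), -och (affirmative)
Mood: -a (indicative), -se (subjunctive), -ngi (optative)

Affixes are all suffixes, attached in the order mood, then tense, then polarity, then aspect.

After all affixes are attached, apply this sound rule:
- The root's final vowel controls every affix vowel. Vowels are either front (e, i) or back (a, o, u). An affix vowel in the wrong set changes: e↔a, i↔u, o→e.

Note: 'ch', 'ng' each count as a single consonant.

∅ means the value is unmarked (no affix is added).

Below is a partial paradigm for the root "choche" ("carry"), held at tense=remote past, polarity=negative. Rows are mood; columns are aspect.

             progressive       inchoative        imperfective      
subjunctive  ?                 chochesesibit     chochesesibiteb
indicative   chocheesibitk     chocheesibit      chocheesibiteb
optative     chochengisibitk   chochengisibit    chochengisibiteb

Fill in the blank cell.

chochesesibitk

Attach mood subjunctive -se → chochese.
Attach tense remote past -sib → chochesesib.
Attach polarity negative -ut → chochesesibut.
Attach aspect progressive -k → chochesesibutk.
Apply vowel harmony: chochesesibutk → chochesesibitk.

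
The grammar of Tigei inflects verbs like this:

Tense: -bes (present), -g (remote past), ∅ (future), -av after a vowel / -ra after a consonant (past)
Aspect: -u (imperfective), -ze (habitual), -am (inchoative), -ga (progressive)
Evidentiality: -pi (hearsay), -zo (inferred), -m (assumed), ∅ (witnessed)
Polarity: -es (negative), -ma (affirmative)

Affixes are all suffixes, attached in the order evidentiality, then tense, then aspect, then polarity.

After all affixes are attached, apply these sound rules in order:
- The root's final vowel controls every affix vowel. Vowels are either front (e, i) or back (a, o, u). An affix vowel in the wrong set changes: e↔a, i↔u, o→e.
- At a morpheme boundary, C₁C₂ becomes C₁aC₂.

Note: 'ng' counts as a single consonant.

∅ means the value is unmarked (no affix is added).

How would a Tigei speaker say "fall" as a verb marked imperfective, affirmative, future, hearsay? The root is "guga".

gugapuuma

Attach evidentiality hearsay -pi → gugapi.
tense = future: zero marking, form stays gugapi.
Attach aspect imperfective -u → gugapiu.
Attach polarity affirmative -ma → gugapiuma.
Apply vowel harmony: gugapiuma → gugapuuma.
Epenthesis: no change.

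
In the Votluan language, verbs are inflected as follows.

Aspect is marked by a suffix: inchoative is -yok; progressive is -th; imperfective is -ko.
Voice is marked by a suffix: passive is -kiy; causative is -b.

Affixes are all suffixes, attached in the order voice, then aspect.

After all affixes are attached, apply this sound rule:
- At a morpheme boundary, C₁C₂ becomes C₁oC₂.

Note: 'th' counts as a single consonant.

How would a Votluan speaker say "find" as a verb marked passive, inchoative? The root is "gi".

Attach voice passive -kiy → gikiy.
Attach aspect inchoative -yok → gikiyyok.
Apply epenthesis: gikiyyok → gikiyoyok.

gikiyoyok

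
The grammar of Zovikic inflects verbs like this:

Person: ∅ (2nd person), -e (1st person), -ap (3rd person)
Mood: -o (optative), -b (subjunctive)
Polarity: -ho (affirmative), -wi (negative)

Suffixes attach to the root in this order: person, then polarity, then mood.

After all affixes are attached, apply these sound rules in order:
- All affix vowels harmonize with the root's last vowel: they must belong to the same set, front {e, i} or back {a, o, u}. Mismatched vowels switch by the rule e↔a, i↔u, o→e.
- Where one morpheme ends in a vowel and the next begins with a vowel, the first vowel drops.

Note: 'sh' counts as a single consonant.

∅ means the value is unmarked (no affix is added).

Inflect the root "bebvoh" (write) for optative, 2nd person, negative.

bebvohwo

person = 2nd person: zero marking, form stays bebvoh.
Attach polarity negative -wi → bebvohwi.
Attach mood optative -o → bebvohwio.
Apply vowel harmony: bebvohwio → bebvohwuo.
Apply vowel deletion: bebvohwuo → bebvohwo.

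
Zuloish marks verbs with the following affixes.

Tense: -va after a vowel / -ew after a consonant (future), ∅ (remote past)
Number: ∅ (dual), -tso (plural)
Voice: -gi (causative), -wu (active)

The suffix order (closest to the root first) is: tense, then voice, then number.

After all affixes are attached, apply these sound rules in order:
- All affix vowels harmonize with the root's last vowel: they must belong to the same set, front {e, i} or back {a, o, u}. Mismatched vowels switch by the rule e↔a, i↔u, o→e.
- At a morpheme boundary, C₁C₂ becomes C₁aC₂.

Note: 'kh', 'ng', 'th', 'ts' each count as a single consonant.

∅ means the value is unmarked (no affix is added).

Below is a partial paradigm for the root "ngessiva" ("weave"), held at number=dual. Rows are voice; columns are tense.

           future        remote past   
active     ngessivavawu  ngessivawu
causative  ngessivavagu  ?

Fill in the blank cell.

tense = remote past: zero marking, form stays ngessiva.
Attach voice causative -gi → ngessivagi.
number = dual: zero marking, form stays ngessivagi.
Apply vowel harmony: ngessivagi → ngessivagu.
Epenthesis: no change.

ngessivagu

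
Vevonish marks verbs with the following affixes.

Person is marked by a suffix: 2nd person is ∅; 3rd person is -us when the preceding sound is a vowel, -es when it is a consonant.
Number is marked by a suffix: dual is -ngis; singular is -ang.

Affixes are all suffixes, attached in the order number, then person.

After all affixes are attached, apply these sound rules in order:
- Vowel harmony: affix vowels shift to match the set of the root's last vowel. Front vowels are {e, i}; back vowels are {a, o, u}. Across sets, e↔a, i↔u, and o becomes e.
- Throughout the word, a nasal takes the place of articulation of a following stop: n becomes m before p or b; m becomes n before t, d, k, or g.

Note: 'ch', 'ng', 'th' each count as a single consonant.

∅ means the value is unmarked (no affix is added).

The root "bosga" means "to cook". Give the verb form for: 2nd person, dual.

bosgangus

Attach number dual -ngis → bosgangis.
person = 2nd person: zero marking, form stays bosgangis.
Apply vowel harmony: bosgangis → bosgangus.
Nasal assimilation: no change.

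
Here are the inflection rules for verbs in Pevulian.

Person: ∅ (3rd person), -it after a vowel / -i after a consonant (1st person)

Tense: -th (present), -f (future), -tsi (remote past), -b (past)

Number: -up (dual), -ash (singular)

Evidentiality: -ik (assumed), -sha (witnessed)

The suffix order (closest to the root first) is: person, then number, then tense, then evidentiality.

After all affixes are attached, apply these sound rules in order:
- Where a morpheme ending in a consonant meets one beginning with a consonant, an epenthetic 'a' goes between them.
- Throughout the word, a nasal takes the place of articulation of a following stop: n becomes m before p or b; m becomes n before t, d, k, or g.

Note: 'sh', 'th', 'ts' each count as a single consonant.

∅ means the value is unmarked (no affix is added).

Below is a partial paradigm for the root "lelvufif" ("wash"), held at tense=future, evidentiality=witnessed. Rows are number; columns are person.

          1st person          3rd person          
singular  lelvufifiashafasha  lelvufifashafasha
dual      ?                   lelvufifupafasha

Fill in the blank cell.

Attach person 1st person -i (after consonant 'f') → lelvufifi.
Attach number dual -up → lelvufifiup.
Attach tense future -f → lelvufifiupf.
Attach evidentiality witnessed -sha → lelvufifiupfsha.
Apply epenthesis: lelvufifiupfsha → lelvufifiupafasha.
Nasal assimilation: no change.

lelvufifiupafasha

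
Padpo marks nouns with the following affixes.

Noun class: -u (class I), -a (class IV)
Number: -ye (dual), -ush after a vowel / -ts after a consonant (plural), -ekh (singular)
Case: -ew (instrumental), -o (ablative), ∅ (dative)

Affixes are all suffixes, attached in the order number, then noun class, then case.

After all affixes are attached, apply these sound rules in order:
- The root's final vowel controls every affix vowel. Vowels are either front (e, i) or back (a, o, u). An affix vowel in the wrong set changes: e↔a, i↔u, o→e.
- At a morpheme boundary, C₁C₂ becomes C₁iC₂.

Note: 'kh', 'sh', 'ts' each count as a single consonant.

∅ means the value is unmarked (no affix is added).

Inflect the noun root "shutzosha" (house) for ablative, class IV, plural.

shutzoshaushao

Attach number plural -ush (after vowel 'a') → shutzoshaush.
Attach noun class class IV -a → shutzoshausha.
Attach case ablative -o → shutzoshaushao.
Vowel harmony: no change.
Epenthesis: no change.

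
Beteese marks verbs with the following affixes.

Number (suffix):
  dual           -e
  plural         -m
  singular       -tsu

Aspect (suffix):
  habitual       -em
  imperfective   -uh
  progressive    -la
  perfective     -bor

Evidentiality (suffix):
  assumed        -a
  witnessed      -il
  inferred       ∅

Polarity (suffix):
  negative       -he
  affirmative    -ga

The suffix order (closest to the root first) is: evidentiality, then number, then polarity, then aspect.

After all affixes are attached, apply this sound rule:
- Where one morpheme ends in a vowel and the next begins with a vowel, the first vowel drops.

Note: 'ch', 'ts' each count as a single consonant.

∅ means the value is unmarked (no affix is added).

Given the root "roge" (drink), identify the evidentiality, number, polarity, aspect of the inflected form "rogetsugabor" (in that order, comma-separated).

inferred, singular, affirmative, perfective

Segment: roge-tsu-ga-bor.
evidentiality: ∅ → inferred.
number: -tsu → singular.
polarity: -ga → affirmative.
aspect: -bor → perfective.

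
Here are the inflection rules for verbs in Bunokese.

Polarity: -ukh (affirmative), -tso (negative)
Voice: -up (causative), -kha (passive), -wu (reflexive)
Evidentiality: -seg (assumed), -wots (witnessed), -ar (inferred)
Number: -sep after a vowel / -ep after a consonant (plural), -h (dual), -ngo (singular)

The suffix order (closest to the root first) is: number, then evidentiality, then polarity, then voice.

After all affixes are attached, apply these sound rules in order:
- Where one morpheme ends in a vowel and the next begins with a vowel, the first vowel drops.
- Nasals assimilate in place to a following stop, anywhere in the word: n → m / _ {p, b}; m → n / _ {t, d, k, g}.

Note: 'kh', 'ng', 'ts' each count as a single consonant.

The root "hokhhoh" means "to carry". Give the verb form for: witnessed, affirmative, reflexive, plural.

Attach number plural -ep (after consonant 'h') → hokhhohep.
Attach evidentiality witnessed -wots → hokhhohepwots.
Attach polarity affirmative -ukh → hokhhohepwotsukh.
Attach voice reflexive -wu → hokhhohepwotsukhwu.
Vowel deletion: no change.
Nasal assimilation: no change.

hokhhohepwotsukhwu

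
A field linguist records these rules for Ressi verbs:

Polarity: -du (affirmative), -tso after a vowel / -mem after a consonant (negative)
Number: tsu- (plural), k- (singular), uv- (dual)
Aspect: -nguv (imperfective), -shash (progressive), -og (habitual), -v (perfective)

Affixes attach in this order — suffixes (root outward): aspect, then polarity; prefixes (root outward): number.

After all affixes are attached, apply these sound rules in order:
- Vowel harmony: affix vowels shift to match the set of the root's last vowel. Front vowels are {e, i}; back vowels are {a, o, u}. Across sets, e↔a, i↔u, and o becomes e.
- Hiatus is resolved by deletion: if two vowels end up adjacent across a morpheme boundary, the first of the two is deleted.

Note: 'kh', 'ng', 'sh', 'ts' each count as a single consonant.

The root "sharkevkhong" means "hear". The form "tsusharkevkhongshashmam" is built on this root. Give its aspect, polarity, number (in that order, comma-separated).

Segment: tsu-sharkevkhong-shash-mem.
aspect: -shash → progressive.
polarity: -tso/mem → negative.
number: tsu- → plural.

progressive, negative, plural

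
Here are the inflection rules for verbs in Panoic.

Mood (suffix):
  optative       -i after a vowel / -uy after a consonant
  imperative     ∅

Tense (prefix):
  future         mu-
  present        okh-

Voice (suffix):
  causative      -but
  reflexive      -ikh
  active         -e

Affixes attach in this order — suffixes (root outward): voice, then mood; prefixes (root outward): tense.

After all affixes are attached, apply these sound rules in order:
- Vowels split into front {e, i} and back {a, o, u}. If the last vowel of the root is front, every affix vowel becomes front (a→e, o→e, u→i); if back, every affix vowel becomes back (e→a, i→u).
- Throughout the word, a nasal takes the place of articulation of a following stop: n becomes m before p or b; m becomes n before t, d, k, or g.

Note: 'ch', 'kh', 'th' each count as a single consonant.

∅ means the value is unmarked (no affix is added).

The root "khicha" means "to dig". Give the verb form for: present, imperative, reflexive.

Attach voice reflexive -ikh → khichaikh.
Attach tense present okh- → okhkhichaikh.
mood = imperative: zero marking, form stays okhkhichaikh.
Apply vowel harmony: okhkhichaikh → okhkhichaukh.
Nasal assimilation: no change.

okhkhichaukh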